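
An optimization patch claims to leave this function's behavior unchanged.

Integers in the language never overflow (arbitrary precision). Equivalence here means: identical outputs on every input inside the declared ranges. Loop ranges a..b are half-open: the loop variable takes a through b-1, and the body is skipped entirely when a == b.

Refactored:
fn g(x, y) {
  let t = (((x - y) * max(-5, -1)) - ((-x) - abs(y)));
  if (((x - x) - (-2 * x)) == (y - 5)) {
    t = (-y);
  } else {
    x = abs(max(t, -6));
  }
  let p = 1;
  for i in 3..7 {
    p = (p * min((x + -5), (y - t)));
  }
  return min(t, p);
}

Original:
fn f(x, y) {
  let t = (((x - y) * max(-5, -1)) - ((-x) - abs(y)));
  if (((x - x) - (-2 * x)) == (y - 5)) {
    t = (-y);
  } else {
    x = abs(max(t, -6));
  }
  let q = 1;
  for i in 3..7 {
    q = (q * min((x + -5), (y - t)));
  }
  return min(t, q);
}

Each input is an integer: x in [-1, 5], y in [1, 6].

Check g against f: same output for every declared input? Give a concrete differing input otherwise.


Although local variable names differ, 42/42 inputs agree.
verdict: equivalent


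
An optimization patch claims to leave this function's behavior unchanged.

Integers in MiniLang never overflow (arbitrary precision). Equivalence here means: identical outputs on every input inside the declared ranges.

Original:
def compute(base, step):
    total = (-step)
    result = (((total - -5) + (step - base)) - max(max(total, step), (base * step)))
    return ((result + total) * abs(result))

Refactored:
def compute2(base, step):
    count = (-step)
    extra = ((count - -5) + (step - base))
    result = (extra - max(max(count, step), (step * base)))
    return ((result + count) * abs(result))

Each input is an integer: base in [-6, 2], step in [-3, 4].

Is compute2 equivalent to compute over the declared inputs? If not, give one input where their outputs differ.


Reading the diff, among the changes: local variable names differ; also statement counts differ.
As a probe, take base=0, step=4: compute runs total := -4 | result := 1 | result -3; compute2 runs count := -4 | extra := 5 | result := 1 | result -3; both end at -3.
Checked all 72 inputs in the declared domain: the outputs agree on every one.
verdict: equivalent


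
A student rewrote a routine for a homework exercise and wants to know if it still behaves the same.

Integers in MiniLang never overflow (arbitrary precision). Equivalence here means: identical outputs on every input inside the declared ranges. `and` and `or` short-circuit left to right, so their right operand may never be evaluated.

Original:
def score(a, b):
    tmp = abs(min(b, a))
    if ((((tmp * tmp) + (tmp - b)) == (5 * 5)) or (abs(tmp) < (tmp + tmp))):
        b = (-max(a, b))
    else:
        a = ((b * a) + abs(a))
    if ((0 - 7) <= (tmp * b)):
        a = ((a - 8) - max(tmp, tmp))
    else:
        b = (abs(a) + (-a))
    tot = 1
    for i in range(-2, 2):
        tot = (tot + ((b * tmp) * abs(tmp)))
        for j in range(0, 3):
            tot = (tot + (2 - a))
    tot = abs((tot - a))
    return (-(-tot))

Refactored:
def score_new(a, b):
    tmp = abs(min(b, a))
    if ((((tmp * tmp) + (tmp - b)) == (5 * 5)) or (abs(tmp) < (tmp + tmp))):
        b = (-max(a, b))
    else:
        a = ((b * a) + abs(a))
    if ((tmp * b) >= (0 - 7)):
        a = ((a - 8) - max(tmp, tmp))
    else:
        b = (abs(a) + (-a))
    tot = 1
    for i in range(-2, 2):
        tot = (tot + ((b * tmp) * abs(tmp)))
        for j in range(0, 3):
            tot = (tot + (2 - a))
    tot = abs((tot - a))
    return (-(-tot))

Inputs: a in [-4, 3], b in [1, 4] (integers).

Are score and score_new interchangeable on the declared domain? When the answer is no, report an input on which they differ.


Side by side, the visible changes include: comparison usage differs.
Tracing a=-1, b=2: score: tmp := 1 | ((((tmp * tmp) + (tmp - b)) == (5 * 5)) or (abs(tmp) < (tmp + tmp))): true | b := -2 | ((0 - 7) <= (tmp * b)): true | a := -10 | tot := 1 | iter i=-2: | tot := -1 | iter j=0: | tot := 11 | iter j=1: | tot := 23 | iter j=2: | tot := 35 | iter i=-1: | tot := 33 | iter j=0: | tot := 45 | iter j=1: | tot := 57 | iter j=2: | tot := 69 | iter i=0: | tot := 67 | iter j=0: | tot := 79 | iter j=1: | tot := 91 | iter j=2: | tot := 103 | iter i=1: | tot := 101 | iter j=0: | tot := 113 | iter j=1: | tot := 125 | iter j=2: | tot := 137 | tot := 147 | result 147 | score_new: tmp := 1 | ((((tmp * tmp) + (tmp - b)) == (5 * 5)) or (abs(tmp) < (tmp + tmp))): true | b := -2 | ((tmp * b) >= (0 - 7)): true | a := -10 | tot := 1 | iter i=-2: | tot := -1 | iter j=0: | tot := 11 | iter j=1: | tot := 23 | iter j=2: | tot := 35 | iter i=-1: | tot := 33 | iter j=0: | tot := 45 | iter j=1: | tot := 57 | iter j=2: | tot := 69 | iter i=0: | tot := 67 | iter j=0: | tot := 79 | iter j=1: | tot := 91 | iter j=2: | tot := 103 | iter i=1: | tot := 101 | iter j=0: | tot := 113 | iter j=1: | tot := 125 | iter j=2: | tot := 137 | tot := 147 | result 147 — matching result 147.
Every one of the 32 inputs gives matching results.
verdict: equivalent


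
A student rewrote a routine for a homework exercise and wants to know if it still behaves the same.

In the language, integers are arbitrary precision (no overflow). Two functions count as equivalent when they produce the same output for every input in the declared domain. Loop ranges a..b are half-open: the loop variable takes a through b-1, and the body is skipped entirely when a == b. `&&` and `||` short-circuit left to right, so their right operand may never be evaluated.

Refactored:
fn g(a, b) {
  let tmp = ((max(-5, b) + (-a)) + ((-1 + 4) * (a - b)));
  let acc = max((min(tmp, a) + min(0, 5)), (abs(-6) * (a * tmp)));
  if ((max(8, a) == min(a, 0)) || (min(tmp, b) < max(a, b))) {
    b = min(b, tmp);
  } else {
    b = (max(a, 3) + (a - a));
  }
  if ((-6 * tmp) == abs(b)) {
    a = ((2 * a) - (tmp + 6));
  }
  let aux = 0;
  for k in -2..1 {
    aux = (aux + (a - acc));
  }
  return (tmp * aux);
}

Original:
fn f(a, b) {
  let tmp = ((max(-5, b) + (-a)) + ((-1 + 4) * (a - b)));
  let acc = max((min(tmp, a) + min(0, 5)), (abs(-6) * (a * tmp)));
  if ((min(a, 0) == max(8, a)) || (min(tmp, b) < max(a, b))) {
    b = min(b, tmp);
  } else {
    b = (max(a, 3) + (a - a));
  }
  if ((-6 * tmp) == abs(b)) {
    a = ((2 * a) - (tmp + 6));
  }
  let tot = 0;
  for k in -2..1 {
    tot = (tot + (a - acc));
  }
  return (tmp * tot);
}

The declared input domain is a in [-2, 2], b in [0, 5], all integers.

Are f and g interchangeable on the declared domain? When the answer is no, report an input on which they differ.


Equivalent — the differences include local variable names differ, yet no declared input distinguishes the two.
As a probe, take a=-2, b=0: f runs tmp := -4 | acc := 48 | ((min(a, 0) == max(8, a)) || (min(tmp, b) < max(a, b))): true | b := -4 | ((-6 * tmp) == abs(b)): false | tot := 0 | iter k=-2: | tot := -50 | iter k=-1: | tot := -100 | iter k=0: | tot := -150 | result 600; g runs tmp := -4 | acc := 48 | ((max(8, a) == min(a, 0)) || (min(tmp, b) < max(a, b))): true | b := -4 | ((-6 * tmp) == abs(b)): false | aux := 0 | iter k=-2: | aux := -50 | iter k=-1: | aux := -100 | iter k=0: | aux := -150 | result 600; both end at 600.
Checked all 30 inputs in the declared domain: the outputs agree on every one.
verdict: equivalent


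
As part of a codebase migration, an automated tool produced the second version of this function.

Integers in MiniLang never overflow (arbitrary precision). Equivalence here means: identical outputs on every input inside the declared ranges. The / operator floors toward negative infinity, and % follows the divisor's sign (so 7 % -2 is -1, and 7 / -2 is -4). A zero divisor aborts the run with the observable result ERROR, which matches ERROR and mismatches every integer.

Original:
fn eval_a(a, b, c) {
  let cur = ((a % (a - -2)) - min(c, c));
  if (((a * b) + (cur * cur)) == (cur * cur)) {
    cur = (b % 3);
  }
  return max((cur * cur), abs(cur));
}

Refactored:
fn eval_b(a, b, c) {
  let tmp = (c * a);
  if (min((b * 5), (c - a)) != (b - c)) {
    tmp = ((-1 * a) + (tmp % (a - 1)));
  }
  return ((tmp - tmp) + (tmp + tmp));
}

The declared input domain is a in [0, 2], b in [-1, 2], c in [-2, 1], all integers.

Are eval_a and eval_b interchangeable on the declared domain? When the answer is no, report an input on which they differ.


The rewrite breaks on a=0, b=-1, c=-2, where the results are 4 and 0.
eval_a: cur = 2; (((a * b) + (cur * cur)) == (cur * cur)) -> true; cur = 2; return 4
eval_b: tmp = 0; (min((b * 5), (c - a)) != (b - c)) -> true; tmp = 0; return 0
verdict: not equivalent; witness: a=0, b=-1, c=-2


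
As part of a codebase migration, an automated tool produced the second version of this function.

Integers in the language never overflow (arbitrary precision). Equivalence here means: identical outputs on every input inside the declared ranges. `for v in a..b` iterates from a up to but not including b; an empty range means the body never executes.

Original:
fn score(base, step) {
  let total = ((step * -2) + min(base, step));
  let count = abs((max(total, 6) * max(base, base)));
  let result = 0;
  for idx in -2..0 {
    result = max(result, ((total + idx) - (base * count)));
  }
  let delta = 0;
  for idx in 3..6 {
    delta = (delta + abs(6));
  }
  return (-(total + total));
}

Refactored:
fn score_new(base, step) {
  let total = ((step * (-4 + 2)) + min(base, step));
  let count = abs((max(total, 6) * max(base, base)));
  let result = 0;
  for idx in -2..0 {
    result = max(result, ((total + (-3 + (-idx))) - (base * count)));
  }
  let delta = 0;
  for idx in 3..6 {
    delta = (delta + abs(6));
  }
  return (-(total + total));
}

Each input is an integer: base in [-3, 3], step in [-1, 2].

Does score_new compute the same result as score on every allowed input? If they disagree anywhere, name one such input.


Behavior is preserved: although constant usage differs; also arithmetic usage differs, the outputs never diverge.
Spot check at base=0, step=-1 — score: total := 1 | count := 0 | result := 0 | iter idx=-2: | result := 0 | iter idx=-1: | result := 0 | delta := 0 | iter idx=3: | delta := 6 | iter idx=4: | delta := 12 | iter idx=5: | delta := 18 | result -2. score_new: total := 1 | count := 0 | result := 0 | iter idx=-2: | result := 0 | iter idx=-1: | result := 0 | delta := 0 | iter idx=3: | delta := 6 | iter idx=4: | delta := 12 | iter idx=5: | delta := 18 | result -2. Both give -2.
Sweeping the whole domain (28 inputs) finds no disagreement.
verdict: equivalent


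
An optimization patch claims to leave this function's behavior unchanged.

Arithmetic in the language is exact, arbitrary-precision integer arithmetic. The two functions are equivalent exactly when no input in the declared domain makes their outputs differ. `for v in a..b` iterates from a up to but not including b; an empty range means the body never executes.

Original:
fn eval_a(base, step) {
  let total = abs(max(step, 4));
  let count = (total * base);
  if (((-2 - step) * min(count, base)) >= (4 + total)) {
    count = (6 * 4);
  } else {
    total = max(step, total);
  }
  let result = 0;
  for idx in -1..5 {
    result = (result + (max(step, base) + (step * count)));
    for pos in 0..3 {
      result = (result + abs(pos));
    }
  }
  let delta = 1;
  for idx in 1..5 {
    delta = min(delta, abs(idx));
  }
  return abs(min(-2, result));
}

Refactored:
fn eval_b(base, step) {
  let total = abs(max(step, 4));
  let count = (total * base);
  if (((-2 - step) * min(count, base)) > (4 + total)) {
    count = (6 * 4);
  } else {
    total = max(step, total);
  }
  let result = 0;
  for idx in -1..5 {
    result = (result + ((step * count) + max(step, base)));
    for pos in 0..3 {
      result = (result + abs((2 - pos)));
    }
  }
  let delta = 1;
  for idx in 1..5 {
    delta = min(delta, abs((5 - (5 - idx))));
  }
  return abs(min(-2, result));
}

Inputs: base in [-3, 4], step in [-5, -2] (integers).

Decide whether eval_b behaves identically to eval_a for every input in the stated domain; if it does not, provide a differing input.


At base=4, step=-4: eval_a gives 534, eval_b gives 342.
verdict: not equivalent; witness: base=4, step=-4


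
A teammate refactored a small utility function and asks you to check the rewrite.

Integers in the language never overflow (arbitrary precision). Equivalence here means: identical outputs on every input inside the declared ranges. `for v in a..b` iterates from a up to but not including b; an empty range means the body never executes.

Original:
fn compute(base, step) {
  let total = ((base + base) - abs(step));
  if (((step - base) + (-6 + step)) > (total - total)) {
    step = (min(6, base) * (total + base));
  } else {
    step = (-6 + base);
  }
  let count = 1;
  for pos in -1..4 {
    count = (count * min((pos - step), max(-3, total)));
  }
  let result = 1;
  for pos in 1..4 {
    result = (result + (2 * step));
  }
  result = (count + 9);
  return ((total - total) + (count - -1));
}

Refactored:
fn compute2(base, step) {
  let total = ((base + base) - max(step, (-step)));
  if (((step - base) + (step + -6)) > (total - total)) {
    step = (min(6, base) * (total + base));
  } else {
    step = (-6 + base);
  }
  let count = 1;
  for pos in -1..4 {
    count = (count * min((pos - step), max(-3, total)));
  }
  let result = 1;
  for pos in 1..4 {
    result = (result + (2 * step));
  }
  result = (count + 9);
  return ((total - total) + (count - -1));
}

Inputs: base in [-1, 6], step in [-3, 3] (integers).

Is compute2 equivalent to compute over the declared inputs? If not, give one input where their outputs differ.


Although min/max/abs usage differs, 56/56 inputs agree.
verdict: equivalent


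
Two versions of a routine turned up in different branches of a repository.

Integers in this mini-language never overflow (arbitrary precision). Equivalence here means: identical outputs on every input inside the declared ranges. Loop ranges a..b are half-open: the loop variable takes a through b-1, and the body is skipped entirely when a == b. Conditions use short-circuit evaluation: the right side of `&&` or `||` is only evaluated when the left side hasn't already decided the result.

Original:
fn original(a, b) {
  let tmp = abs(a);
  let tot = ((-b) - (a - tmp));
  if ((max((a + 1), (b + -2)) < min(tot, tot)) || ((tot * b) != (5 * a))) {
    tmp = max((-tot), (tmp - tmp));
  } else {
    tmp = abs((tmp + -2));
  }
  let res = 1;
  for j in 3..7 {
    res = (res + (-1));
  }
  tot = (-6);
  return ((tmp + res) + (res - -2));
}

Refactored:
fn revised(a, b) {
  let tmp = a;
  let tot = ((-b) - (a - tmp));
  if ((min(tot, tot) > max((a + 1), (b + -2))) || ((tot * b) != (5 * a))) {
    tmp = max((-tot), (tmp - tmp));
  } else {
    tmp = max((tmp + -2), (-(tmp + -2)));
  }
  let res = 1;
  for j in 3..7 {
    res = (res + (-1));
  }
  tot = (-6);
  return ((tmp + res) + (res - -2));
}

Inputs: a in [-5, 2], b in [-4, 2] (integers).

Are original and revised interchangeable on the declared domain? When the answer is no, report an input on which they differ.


These are not equivalent — on a=-5, b=1 the outputs split (-4 vs -3).
original: tmp = 5; tot = 9; ((max((a + 1), (b + -2)) < min(tot, tot)) || ((tot * b) != (5 * a))) -> true; tmp = 0; res = 1; [j=3]; res = 0; [j=4]; res = -1; [j=5]; res = -2; [j=6]; res = -3; tot = -6; return -4
revised: tmp = -5; tot = -1; ((min(tot, tot) > max((a + 1), (b + -2))) || ((tot * b) != (5 * a))) -> true; tmp = 1; res = 1; [j=3]; res = 0; [j=4]; res = -1; [j=5]; res = -2; [j=6]; res = -3; tot = -6; return -3
verdict: not equivalent; witness: a=-5, b=1


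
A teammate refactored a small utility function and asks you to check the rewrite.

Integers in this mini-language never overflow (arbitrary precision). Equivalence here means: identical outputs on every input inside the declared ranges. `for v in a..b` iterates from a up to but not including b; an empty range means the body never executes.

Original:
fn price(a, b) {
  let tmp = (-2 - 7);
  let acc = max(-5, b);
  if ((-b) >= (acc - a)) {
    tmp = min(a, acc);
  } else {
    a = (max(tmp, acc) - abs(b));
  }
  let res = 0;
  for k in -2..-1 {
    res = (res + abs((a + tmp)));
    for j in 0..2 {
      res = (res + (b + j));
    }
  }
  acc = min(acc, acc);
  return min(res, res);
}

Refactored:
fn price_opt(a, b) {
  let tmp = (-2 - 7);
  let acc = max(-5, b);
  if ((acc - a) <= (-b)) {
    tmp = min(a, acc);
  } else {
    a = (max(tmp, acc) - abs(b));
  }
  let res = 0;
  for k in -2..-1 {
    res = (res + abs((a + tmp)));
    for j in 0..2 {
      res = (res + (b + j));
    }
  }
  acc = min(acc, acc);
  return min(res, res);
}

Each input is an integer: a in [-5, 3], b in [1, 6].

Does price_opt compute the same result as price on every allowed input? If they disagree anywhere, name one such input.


Reading the diff, among the changes: comparison usage differs.
Tracing a=-4, b=6: price: tmp=-9, then acc=6, then ((-b) >= (acc - a)) is false, then a=0, then res=0, then (k=-2), then res=9, then (j=0), then res=15, then (j=1), then res=22, then acc=6, then returns 22 | price_opt: tmp=-9, then acc=6, then ((acc - a) <= (-b)) is false, then a=0, then res=0, then (k=-2), then res=9, then (j=0), then res=15, then (j=1), then res=22, then acc=6, then returns 22 — matching result 22.
An exhaustive pass over the 54 declared inputs shows identical outputs.
verdict: equivalent


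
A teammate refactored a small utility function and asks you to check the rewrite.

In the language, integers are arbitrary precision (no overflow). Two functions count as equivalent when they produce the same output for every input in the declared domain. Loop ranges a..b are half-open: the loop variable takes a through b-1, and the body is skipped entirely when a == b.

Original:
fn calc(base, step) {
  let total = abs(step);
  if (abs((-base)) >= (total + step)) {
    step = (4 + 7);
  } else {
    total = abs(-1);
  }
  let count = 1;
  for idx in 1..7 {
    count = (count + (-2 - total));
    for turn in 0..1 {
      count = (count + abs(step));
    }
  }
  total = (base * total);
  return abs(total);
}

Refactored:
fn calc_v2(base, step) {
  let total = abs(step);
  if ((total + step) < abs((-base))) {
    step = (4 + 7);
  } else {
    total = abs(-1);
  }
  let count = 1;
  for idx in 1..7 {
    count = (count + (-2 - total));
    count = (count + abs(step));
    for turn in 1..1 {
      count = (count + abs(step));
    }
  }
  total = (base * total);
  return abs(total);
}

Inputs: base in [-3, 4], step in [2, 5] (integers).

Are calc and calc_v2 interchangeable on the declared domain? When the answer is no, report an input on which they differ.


Consider the input base=4, step=2.
calc: total becomes 2; next (abs((-base)) >= (total + step)) evaluates to true; next step becomes 11; next count becomes 1; next at idx=1:; next count becomes -3; next at turn=0:; next count becomes 8; next at idx=2:; next count becomes 4; next at turn=0:; next count becomes 15; next at idx=3:; next count becomes 11; next at turn=0:; next count becomes 22; next at idx=4:; next count becomes 18; next at turn=0:; next count becomes 29; next at idx=5:; next count becomes 25; next at turn=0:; next count becomes 36; next at idx=6:; next count becomes 32; next at turn=0:; next count becomes 43; next total becomes 8; next final value 8
calc_v2: total becomes 2; next ((total + step) < abs((-base))) evaluates to false; next total becomes 1; next count becomes 1; next at idx=1:; next count becomes -2; next count becomes 0; next turn never enters its loop body; next at idx=2:; next count becomes -3; next count becomes -1; next turn never enters its loop body; next at idx=3:; next count becomes -4; next count becomes -2; next turn never enters its loop body; next at idx=4:; next count becomes -5; next count becomes -3; next turn never enters its loop body; next at idx=5:; next count becomes -6; next count becomes -4; next turn never enters its loop body; next at idx=6:; next count becomes -7; next count becomes -5; next turn never enters its loop body; next total becomes 4; next final value 4
8 and 4 differ, so these are not the same function on this domain.
verdict: not equivalent; witness: base=4, step=2


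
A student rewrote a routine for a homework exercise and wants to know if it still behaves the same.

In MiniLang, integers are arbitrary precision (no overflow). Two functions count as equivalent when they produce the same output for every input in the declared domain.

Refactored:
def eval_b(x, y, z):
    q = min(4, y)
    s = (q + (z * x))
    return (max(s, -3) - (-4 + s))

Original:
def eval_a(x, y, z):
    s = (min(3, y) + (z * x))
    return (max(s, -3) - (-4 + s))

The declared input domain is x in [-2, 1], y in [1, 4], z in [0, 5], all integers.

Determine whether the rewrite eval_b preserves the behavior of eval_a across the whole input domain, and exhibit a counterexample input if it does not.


The rewrite breaks on x=-2, y=4, z=4, where the results are 6 and 5.
eval_a: s := -5 | result 6
eval_b: q := 4 | s := -4 | result 5
verdict: not equivalent; witness: x=-2, y=4, z=4


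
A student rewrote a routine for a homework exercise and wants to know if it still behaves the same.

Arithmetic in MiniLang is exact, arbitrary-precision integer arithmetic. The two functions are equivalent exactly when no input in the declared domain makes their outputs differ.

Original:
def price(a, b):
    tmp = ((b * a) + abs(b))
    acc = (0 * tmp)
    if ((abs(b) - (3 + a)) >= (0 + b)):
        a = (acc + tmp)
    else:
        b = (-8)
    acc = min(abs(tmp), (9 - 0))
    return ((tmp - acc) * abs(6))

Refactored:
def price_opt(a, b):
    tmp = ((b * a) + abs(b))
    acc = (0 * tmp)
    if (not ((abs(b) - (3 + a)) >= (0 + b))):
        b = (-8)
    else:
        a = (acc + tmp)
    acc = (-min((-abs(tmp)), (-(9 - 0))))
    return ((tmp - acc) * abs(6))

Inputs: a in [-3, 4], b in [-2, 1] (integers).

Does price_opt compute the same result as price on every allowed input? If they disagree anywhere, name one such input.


The rewrite breaks on a=-3, b=-2, where the results are 0 and -6.
price: tmp := 8 | acc := 0 | ((abs(b) - (3 + a)) >= (0 + b)): true | a := 8 | acc := 8 | result 0
price_opt: tmp := 8 | acc := 0 | (not ((abs(b) - (3 + a)) >= (0 + b))): false | a := 8 | acc := 9 | result -6
verdict: not equivalent; witness: a=-3, b=-2


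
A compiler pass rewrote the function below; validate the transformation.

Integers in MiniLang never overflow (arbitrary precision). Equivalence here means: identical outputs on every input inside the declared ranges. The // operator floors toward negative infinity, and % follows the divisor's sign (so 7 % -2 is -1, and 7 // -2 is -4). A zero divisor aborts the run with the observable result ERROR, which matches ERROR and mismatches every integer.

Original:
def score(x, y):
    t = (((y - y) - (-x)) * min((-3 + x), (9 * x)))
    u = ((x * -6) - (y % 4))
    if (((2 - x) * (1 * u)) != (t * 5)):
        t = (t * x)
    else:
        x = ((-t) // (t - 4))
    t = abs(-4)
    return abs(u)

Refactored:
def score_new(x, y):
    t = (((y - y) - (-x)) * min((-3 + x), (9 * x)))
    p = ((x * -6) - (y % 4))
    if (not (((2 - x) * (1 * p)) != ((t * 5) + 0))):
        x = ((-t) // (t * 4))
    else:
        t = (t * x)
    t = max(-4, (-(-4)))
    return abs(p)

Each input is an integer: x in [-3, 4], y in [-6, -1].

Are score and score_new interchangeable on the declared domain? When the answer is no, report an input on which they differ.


The rewrite breaks on x=0, y=-4, where the results are 0 and ERROR.
score: t becomes 0; next u becomes 0; next (((2 - x) * (1 * u)) != (t * 5)) evaluates to false; next x becomes 0; next t becomes 4; next final value 0
score_new: t becomes 0; next p becomes 0; next (not (((2 - x) * (1 * p)) != ((t * 5) + 0))) evaluates to true; next hits division by zero so the output is ERROR
verdict: not equivalent; witness: x=0, y=-4


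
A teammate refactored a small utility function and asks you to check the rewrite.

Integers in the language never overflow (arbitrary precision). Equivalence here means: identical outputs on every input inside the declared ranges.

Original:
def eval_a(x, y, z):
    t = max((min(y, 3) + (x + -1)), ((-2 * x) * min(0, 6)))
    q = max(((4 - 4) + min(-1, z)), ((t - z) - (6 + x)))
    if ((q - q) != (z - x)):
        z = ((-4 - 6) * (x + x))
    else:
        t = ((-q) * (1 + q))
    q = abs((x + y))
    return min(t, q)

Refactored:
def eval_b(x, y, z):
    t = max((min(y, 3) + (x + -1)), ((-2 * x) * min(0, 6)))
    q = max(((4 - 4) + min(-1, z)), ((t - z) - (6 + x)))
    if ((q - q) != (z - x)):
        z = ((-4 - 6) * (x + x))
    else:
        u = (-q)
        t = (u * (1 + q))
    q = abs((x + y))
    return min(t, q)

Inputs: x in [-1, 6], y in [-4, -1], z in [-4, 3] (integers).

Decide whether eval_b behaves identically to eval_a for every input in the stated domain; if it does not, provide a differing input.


Equivalent — the differences include statement counts differ, and local variable names differ, yet no declared input distinguishes the two.
Spot check at x=6, y=-4, z=-4 — eval_a: t = 1; q = -4; ((q - q) != (z - x)) -> true; z = -120; q = 2; return 1. eval_b: t = 1; q = -4; ((q - q) != (z - x)) -> true; z = -120; q = 2; return 1. Both give 1.
Every one of the 256 inputs gives matching results.
verdict: equivalent


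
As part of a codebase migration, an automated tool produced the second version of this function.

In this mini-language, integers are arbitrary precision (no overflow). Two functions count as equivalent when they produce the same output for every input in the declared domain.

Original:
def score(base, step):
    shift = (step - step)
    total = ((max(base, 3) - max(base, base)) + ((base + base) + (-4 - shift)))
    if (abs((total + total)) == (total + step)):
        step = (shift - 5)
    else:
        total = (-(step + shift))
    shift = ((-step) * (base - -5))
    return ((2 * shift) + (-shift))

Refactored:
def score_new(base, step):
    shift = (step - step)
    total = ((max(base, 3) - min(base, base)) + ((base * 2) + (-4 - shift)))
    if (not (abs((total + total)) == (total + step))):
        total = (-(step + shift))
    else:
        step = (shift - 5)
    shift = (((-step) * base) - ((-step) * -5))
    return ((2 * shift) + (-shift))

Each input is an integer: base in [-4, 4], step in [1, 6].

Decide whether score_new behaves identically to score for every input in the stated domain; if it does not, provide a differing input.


Although `max(base, base)` became `min(base, base)`, no input in the stated domain can expose it.
Tracing base=2, step=4: score: shift := 0 | total := 1 | (abs((total + total)) == (total + step)): false | total := -4 | shift := -28 | result -28 | score_new: shift := 0 | total := 1 | (not (abs((total + total)) == (total + step))): true | total := -4 | shift := -28 | result -28 — matching result -28.
Across all 54 domain points the two functions coincide.
verdict: equivalent


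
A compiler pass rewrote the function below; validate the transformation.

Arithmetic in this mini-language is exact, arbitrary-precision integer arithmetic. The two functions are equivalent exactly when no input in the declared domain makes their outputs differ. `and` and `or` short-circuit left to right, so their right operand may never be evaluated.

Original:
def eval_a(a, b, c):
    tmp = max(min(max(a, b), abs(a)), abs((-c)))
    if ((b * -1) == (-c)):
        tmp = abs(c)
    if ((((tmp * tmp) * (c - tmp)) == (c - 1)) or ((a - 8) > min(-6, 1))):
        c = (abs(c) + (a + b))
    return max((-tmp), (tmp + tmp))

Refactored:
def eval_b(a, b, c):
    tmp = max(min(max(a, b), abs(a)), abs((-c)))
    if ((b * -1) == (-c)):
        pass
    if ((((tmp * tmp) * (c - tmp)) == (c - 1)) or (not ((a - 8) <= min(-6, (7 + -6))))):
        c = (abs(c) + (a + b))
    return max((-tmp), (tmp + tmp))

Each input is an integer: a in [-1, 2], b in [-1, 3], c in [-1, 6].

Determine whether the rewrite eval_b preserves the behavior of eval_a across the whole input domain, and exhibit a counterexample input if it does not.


The rewrite breaks on a=1, b=0, c=0, where the results are 0 and 2.
eval_a: tmp becomes 1; next ((b * -1) == (-c)) evaluates to true; next tmp becomes 0; next ((((tmp * tmp) * (c - tmp)) == (c - 1)) or ((a - 8) > min(-6, 1))) evaluates to false; next final value 0
eval_b: tmp becomes 1; next ((b * -1) == (-c)) evaluates to true; next ((((tmp * tmp) * (c - tmp)) == (c - 1)) or (not ((a - 8) <= min(-6, (7 + -6))))) evaluates to true; next c becomes 1; next final value 2
verdict: not equivalent; witness: a=1, b=0, c=0


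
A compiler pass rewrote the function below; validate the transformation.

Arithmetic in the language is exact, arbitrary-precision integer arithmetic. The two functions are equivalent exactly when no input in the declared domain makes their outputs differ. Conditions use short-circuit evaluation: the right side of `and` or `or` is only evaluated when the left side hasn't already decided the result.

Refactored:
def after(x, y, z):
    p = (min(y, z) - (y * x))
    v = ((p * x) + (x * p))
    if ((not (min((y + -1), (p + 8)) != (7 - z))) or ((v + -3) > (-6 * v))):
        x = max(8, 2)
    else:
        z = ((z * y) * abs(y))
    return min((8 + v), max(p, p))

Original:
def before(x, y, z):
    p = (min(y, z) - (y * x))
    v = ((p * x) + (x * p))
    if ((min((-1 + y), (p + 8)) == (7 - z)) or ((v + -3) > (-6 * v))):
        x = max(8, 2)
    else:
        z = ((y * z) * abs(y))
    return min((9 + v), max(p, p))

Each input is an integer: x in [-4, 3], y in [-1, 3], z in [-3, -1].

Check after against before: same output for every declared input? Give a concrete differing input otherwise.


The rewrite breaks on x=-4, y=1, z=-3, where the results are 1 and 0.
before: p = 1; v = -8; ((min((-1 + y), (p + 8)) == (7 - z)) or ((v + -3) > (-6 * v))) -> false; z = -3; return 1
after: p = 1; v = -8; ((not (min((y + -1), (p + 8)) != (7 - z))) or ((v + -3) > (-6 * v))) -> false; z = -3; return 0
verdict: not equivalent; witness: x=-4, y=1, z=-3


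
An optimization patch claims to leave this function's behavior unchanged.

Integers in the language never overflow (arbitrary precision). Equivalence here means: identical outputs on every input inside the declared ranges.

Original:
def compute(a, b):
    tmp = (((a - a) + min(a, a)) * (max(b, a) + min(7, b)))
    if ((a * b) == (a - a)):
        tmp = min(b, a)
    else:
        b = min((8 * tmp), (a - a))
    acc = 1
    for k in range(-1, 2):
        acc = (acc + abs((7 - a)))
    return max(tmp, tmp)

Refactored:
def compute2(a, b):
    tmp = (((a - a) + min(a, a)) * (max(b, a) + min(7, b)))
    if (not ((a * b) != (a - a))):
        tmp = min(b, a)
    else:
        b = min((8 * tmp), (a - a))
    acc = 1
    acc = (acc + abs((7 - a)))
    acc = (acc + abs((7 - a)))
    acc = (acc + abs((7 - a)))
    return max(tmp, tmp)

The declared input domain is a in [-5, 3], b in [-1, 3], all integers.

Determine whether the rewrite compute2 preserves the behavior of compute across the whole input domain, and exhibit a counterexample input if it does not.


The two are interchangeable: boolean connective usage differs; loop structure differs; comparison usage differs; constant usage differs; arithmetic usage differs; min/max/abs usage differs; local variable names differ; statement counts differ, and every declared input agrees.
One worked example (a=-2, b=2) — compute: tmp becomes -8; next ((a * b) == (a - a)) evaluates to false; next b becomes -64; next acc becomes 1; next at k=-1:; next acc becomes 10; next at k=0:; next acc becomes 19; next at k=1:; next acc becomes 28; next final value -8; compute2: tmp becomes -8; next (not ((a * b) != (a - a))) evaluates to false; next b becomes -64; next acc becomes 1; next acc becomes 10; next acc becomes 19; next acc becomes 28; next final value -8; agreement on -8.
Checked all 45 inputs in the declared domain: the outputs agree on every one.
verdict: equivalent


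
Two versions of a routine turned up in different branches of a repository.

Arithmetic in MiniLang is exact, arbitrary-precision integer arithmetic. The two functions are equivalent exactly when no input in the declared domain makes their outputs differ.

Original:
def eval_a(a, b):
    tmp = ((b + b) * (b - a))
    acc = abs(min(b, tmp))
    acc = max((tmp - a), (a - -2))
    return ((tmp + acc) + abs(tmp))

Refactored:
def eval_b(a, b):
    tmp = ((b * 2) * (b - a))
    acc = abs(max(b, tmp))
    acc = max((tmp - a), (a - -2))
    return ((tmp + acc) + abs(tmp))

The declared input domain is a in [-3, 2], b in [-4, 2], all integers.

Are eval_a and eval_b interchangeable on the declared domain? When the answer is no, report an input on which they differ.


Equivalent. The suspicious edit (`min(b, tmp)` became `max(b, tmp)`) never changes the result for any input inside the declared domain.
Every one of the 42 inputs gives matching results.
Tracing a=-1, b=-3: eval_a: tmp := 12 | acc := 3 | acc := 13 | result 37 | eval_b: tmp := 12 | acc := 12 | acc := 13 | result 37 — matching result 37.
verdict: equivalent


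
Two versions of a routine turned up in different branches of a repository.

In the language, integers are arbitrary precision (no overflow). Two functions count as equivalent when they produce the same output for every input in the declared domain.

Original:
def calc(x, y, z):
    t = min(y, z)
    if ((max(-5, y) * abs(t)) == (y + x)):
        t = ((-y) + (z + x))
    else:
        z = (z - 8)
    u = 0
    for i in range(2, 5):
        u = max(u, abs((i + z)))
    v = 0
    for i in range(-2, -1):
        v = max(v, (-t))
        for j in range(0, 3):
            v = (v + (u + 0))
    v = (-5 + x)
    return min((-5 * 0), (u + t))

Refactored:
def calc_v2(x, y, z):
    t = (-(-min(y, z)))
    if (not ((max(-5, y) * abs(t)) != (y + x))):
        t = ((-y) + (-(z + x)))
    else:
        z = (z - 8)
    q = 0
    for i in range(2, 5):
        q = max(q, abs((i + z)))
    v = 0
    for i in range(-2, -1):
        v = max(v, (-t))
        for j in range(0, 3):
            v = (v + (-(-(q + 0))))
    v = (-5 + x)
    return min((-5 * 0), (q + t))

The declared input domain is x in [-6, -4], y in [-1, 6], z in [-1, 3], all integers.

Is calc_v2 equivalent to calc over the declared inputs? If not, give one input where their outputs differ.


Consider the input x=-6, y=6, z=0.
calc: t = 0; ((max(-5, y) * abs(t)) == (y + x)) -> true; t = -12; u = 0; [i=2]; u = 2; [i=3]; u = 3; [i=4]; u = 4; v = 0; [i=-2]; v = 12; [j=0]; v = 16; [j=1]; v = 20; [j=2]; v = 24; v = -11; return -8
calc_v2: t = 0; (not ((max(-5, y) * abs(t)) != (y + x))) -> true; t = 0; q = 0; [i=2]; q = 2; [i=3]; q = 3; [i=4]; q = 4; v = 0; [i=-2]; v = 0; [j=0]; v = 4; [j=1]; v = 8; [j=2]; v = 12; v = -11; return 0
-8 against 0: the behavior changed.
verdict: not equivalent; witness: x=-6, y=6, z=0


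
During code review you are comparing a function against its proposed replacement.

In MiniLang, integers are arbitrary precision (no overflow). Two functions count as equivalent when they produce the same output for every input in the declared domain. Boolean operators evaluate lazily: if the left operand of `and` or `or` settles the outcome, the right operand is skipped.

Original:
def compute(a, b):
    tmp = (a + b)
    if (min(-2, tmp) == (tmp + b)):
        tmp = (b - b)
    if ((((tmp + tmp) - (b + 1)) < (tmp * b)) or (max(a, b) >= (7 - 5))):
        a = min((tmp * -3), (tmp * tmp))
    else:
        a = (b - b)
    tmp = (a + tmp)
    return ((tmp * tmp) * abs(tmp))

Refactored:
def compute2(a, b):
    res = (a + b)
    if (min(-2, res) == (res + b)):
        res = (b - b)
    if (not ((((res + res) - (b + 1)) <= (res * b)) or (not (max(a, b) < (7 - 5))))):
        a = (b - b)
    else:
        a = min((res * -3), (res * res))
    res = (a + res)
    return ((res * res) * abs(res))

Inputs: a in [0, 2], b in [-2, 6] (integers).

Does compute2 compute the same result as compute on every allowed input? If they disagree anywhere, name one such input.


Input a=1, b=1: 8 from compute versus 64 from compute2.
verdict: not equivalent; witness: a=1, b=1


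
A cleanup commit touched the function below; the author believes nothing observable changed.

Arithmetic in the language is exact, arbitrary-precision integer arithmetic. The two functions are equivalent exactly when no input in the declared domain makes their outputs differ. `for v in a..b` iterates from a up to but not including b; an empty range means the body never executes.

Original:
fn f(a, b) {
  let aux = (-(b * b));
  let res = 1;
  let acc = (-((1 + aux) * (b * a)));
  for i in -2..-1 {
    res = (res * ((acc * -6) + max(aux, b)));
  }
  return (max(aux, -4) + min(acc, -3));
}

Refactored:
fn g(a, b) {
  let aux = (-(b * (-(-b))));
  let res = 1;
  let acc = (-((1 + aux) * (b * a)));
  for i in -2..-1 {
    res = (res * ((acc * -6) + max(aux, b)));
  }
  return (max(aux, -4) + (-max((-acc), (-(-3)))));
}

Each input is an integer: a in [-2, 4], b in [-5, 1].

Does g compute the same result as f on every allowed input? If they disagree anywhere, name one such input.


Although min/max/abs usage differs, 49/49 inputs agree.
verdict: equivalent


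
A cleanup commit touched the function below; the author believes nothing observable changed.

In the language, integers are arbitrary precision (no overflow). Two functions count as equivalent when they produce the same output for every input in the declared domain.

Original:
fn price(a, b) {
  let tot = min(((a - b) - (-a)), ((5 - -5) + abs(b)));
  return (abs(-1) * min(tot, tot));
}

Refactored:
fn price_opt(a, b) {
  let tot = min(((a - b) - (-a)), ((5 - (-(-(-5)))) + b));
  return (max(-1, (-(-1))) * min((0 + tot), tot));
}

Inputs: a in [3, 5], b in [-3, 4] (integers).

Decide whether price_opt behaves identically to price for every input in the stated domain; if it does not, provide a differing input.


These are not equivalent — on a=3, b=-3 the outputs split (9 vs 7).
price: tot=9, then returns 9
price_opt: tot=7, then returns 7
verdict: not equivalent; witness: a=3, b=-3


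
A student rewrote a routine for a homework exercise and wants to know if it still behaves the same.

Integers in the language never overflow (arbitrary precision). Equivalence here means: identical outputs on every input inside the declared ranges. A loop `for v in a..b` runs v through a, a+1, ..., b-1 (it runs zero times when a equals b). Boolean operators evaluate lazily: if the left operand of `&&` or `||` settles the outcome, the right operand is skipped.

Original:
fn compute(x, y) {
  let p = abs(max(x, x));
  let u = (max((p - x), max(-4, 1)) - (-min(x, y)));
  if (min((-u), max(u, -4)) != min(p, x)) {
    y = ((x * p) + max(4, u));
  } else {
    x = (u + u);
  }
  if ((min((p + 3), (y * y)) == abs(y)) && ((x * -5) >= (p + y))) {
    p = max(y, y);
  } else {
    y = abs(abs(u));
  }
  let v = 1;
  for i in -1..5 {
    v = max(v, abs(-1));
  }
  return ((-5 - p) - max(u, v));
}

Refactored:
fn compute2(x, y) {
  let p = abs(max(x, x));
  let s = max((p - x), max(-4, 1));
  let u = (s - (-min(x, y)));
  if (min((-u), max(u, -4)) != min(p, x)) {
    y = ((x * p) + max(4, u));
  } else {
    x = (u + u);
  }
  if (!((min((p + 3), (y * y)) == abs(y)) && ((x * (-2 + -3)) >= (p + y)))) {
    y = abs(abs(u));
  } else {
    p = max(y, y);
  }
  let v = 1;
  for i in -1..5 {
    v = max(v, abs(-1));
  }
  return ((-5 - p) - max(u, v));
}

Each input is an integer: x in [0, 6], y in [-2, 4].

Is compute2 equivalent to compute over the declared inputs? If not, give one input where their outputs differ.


Reading the diff, among the changes: arithmetic usage differs; boolean connective usage differs; constant usage differs; statement counts differ; local variable names differ.
Spot check at x=4, y=2 — compute: p = 4; u = 3; (min((-u), max(u, -4)) != min(p, x)) -> true; y = 20; ((min((p + 3), (y * y)) == abs(y)) && ((x * -5) >= (p + y))) -> false; y = 3; v = 1; [i=-1]; v = 1; [i=0]; v = 1; [i=1]; v = 1; [i=2]; v = 1; [i=3]; v = 1; [i=4]; v = 1; return -12. compute2: p = 4; s = 1; u = 3; (min((-u), max(u, -4)) != min(p, x)) -> true; y = 20; (!((min((p + 3), (y * y)) == abs(y)) && ((x * (-2 + -3)) >= (p + y)))) -> true; y = 3; v = 1; [i=-1]; v = 1; [i=0]; v = 1; [i=1]; v = 1; [i=2]; v = 1; [i=3]; v = 1; [i=4]; v = 1; return -12. Both give -12.
Checked all 49 inputs in the declared domain: the outputs agree on every one.
verdict: equivalent
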